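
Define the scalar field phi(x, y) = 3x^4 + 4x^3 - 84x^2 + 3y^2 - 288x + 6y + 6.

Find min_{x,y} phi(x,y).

phi(x,y) separates as P(x) + Q(y) + 6, so its minimum is min P + min Q + 6.
P'(x) = 12(x - 4)(x + 2)(x + 3) vanishes at x ∈ {-3, -2, 4}; Q'(y) = 6y + 6 vanishes at y ∈ {-1}.
Local minima of P (where P''>0): P(-3)=243, P(4)=-1472. Local minima of Q: Q(-1)=-3.
So the global minimum of phi is P(4) + Q(-1) + 6 = -1472 − 3 + 6 = -1469, attained at (4, -1).

-1469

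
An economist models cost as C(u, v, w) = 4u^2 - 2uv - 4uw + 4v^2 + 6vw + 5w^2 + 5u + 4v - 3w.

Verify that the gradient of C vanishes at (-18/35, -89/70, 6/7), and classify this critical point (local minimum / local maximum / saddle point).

∇C = (8u - 2v - 4w + 5, -2u + 8v + 6w + 4, -4u + 6v + 10w - 3); substituting (-18/35, -89/70, 6/7) gives ∇C = (0, 0, 0), so (-18/35, -89/70, 6/7) is indeed a critical point.
The Hessian is constant: H = [[8, -2, -4], [-2, 8, 6], [-4, 6, 10]].
Leading principal minors: Δ₁ = 8, Δ₂ = 60, Δ₃ = 280.
All leading minors are positive, so H is positive definite: a local minimum.

local minimum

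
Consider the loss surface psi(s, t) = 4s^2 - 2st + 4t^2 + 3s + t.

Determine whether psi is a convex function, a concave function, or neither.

convex

psi is quadratic, so its Hessian is the constant matrix H = [[8, -2], [-2, 8]].
det(H) = 60, tr(H) = 16.
det(H) > 0 and tr(H) > 0, so H is positive definite everywhere: convex.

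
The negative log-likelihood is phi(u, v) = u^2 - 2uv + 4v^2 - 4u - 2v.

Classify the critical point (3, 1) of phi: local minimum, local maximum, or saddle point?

local minimum

The Hessian of phi is constant: H = [[2, -2], [-2, 8]].
det(H) = 2·8 − (-2)² = 12.
det(H) > 0 and tr(H) = 10 > 0, so H is positive definite and the point is a local minimum.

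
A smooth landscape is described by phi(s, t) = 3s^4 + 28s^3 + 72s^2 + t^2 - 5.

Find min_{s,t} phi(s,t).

phi(s,t) separates as P(s) + Q(t) − 5, so its minimum is min P + min Q − 5.
P'(s) = 12s(s + 3)(s + 4) vanishes at s ∈ {-4, -3, 0}; Q'(t) = 2t vanishes at t ∈ {0}.
Local minima of P (where P''>0): P(-4)=128, P(0)=0. Local minima of Q: Q(0)=0.
So the global minimum of phi is P(0) + Q(0) − 5 = 0 + 0 − 5 = -5, attained at (0, 0).

-5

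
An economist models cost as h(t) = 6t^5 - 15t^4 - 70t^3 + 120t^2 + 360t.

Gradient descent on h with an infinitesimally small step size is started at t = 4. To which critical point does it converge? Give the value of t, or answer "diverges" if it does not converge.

3

h'(t) = 30(t - 3)(t - 2)(t + 1)(t + 2), so h'(4) = 1800.
Gradient descent moves in the -h' direction, i.e. t is decreasing.
The nearest critical point in that direction is t = 3, where h'' = 600 > 0 (a local minimum). The iterate converges there.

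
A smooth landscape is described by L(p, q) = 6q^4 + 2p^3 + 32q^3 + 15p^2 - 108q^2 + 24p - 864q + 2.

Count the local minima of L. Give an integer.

2

L separates as a function of p plus a function of q, so ∇L=0 decouples.
∂L/∂p = 6(p + 1)(p + 4) = 0 at p ∈ {-4, -1}; ∂L/∂q = 24(q - 3)(q + 3)(q + 4) = 0 at q ∈ {-4, -3, 3}.
The Hessian is diagonal: diag(L_pp, L_qq). Second derivatives: L_pp(-4)=-18, L_pp(-1)=18; L_qq(-4)=168, L_qq(-3)=-144, L_qq(3)=1008.
Local minima occur where both diagonal entries positive: (-1, -4), (-1, 3). Count: 2.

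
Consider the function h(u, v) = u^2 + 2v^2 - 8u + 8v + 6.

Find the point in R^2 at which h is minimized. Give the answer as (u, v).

h(u,v) separates as P(u) + Q(v) + 6, so its minimum is min P + min Q + 6.
P'(u) = 2u - 8 vanishes at u ∈ {4}; Q'(v) = 4v + 8 vanishes at v ∈ {-2}.
Local minima of P (where P''>0): P(4)=-16. Local minima of Q: Q(-2)=-8.
So the global minimum of h is P(4) + Q(-2) + 6 = -16 − 8 + 6 = -18, attained at (4, -2).

(4, -2)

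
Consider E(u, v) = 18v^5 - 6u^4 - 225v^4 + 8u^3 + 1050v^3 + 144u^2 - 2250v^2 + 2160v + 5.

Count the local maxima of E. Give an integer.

4

E separates as a function of u plus a function of v, so ∇E=0 decouples.
∂E/∂u = -24u(u - 4)(u + 3) = 0 at u ∈ {-3, 0, 4}; ∂E/∂v = 90(v - 4)(v - 3)(v - 2)(v - 1) = 0 at v ∈ {1, 2, 3, 4}.
The Hessian is diagonal: diag(E_uu, E_vv). Second derivatives: E_uu(-3)=-504, E_uu(0)=288, E_uu(4)=-672; E_vv(1)=-540, E_vv(2)=180, E_vv(3)=-180, E_vv(4)=540.
Local maxima occur where both diagonal entries negative: (-3, 1), (-3, 3), (4, 1), (4, 3). Count: 4.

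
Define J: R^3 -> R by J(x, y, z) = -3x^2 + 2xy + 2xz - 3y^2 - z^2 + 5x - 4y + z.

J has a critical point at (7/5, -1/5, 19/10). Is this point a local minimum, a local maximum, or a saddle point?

local maximum

The Hessian is constant: H = [[-6, 2, 2], [2, -6, 0], [2, 0, -2]].
Leading principal minors: Δ₁ = -6, Δ₂ = 32, Δ₃ = -40.
The minors alternate sign starting negative (−, +, −), so H is negative definite: a local maximum.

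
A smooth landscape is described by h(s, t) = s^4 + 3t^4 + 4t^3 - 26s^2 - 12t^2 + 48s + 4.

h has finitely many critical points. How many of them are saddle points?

h separates as a function of s plus a function of t, so ∇h=0 decouples.
∂h/∂s = 4(s - 3)(s - 1)(s + 4) = 0 at s ∈ {-4, 1, 3}; ∂h/∂t = 12t(t - 1)(t + 2) = 0 at t ∈ {-2, 0, 1}.
The Hessian is diagonal: diag(h_ss, h_tt). Second derivatives: h_ss(-4)=140, h_ss(1)=-40, h_ss(3)=56; h_tt(-2)=72, h_tt(0)=-24, h_tt(1)=36.
Saddle points occur where the two diagonal entries have opposite signs: (-4, 0), (1, -2), (1, 1), (3, 0). Count: 4.

4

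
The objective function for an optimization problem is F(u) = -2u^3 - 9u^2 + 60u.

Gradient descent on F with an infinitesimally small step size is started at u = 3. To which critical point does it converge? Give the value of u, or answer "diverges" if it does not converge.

diverges

F'(u) = -6(u - 2)(u + 5), so F'(3) = -48.
Gradient descent moves in the -F' direction, i.e. u is increasing.
There is no critical point above u=3, and F' keeps the same sign, so the iterate runs off to +∞.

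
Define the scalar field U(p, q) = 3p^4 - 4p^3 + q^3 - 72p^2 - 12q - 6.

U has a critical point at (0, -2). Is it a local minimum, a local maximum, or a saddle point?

The mixed partial ∂²U/∂p∂q is 0, so the Hessian at any point is diag(U_pp, U_qq) = diag(12(3p^2 - 2p - 12), 6q).
At (0, -2): H = diag(-144, -12).
Both eigenvalues are negative, so H is negative definite: a local maximum.

local maximum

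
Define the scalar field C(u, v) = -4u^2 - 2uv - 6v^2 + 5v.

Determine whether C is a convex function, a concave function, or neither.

C is quadratic, so its Hessian is the constant matrix H = [[-8, -2], [-2, -12]].
det(H) = 92, tr(H) = -20.
det(H) > 0 and tr(H) < 0, so H is negative definite everywhere: concave.

concave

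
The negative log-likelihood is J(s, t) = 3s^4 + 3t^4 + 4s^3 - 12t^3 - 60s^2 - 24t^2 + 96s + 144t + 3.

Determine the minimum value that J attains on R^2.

J(s,t) separates as P(s) + Q(t) + 3, so its minimum is min P + min Q + 3.
P'(s) = 12(s - 2)(s - 1)(s + 4) vanishes at s ∈ {-4, 1, 2}; Q'(t) = 12(t - 3)(t - 2)(t + 2) vanishes at t ∈ {-2, 2, 3}.
Local minima of P (where P''>0): P(-4)=-832, P(2)=32. Local minima of Q: Q(-2)=-240, Q(3)=135.
So the global minimum of J is P(-4) + Q(-2) + 3 = -832 − 240 + 3 = -1069, attained at (-4, -2).

-1069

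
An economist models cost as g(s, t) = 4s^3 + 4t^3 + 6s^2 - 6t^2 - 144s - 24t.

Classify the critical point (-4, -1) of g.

The mixed partial ∂²g/∂s∂t is 0, so the Hessian at any point is diag(g_ss, g_tt) = diag(12(2s + 1), 12(2t - 1)).
At (-4, -1): H = diag(-84, -36).
Both eigenvalues are negative, so H is negative definite: a local maximum.

local maximum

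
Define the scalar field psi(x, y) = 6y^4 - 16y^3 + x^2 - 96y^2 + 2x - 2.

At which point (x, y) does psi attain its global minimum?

psi(x,y) separates as P(x) + Q(y) − 2, so its minimum is min P + min Q − 2.
P'(x) = 2x + 2 vanishes at x ∈ {-1}; Q'(y) = 24y(y - 4)(y + 2) vanishes at y ∈ {-2, 0, 4}.
Local minima of P (where P''>0): P(-1)=-1. Local minima of Q: Q(-2)=-160, Q(4)=-1024.
So the global minimum of psi is P(-1) + Q(4) − 2 = -1 − 1024 − 2 = -1027, attained at (-1, 4).

(-1, 4)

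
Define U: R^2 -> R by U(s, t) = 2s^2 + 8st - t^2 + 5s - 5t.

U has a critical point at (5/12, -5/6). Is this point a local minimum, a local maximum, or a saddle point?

The Hessian of U is constant: H = [[4, 8], [8, -2]].
det(H) = 4·(-2) − 8² = -72.
Since det(H) < 0, H is indefinite and the critical point is a saddle point.

saddle point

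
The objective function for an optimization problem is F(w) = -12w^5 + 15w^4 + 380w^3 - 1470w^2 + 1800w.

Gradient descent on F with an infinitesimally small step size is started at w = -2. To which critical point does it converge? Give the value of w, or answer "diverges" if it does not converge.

-5

F'(w) = -60(w - 3)(w - 2)(w - 1)(w + 5), so F'(-2) = 10800.
Gradient descent moves in the -F' direction, i.e. w is decreasing.
The nearest critical point in that direction is w = -5, where F'' = 20160 > 0 (a local minimum). The iterate converges there.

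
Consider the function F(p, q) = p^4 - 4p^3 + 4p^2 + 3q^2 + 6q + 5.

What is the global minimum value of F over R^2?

2

F(p,q) separates as A(p) + B(q) + 5, so its minimum is min A + min B + 5.
A'(p) = 4p(p - 2)(p - 1) vanishes at p ∈ {0, 1, 2}; B'(q) = 6q + 6 vanishes at q ∈ {-1}.
Local minima of A (where A''>0): A(0)=0, A(2)=0. Local minima of B: B(-1)=-3.
So the global minimum of F is A(0) + B(-1) + 5 = 0 − 3 + 5 = 2, attained at (0, -1).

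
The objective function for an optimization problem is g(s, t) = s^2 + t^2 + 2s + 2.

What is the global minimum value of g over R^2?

1

g(s,t) separates as P(s) + Q(t) + 2, so its minimum is min P + min Q + 2.
P'(s) = 2s + 2 vanishes at s ∈ {-1}; Q'(t) = 2t vanishes at t ∈ {0}.
Local minima of P (where P''>0): P(-1)=-1. Local minima of Q: Q(0)=0.
So the global minimum of g is P(-1) + Q(0) + 2 = -1 + 0 + 2 = 1, attained at (-1, 0).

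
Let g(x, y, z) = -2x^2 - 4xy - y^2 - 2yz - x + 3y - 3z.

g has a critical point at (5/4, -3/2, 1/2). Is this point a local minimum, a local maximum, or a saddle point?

saddle point

The Hessian is constant: H = [[-4, -4, 0], [-4, -2, -2], [0, -2, 0]].
Leading principal minors: Δ₁ = -4, Δ₂ = -8, Δ₃ = 16.
The minors fit neither the all-positive nor the alternating-sign pattern, so H is indefinite: a saddle point.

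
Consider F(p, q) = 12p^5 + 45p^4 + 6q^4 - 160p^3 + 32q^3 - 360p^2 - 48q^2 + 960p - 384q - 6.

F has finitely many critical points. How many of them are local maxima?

2

F separates as a function of p plus a function of q, so ∇F=0 decouples.
∂F/∂p = 60(p - 2)(p - 1)(p + 2)(p + 4) = 0 at p ∈ {-4, -2, 1, 2}; ∂F/∂q = 24(q - 2)(q + 2)(q + 4) = 0 at q ∈ {-4, -2, 2}.
The Hessian is diagonal: diag(F_pp, F_qq). Second derivatives: F_pp(-4)=-3600, F_pp(-2)=1440, F_pp(1)=-900, F_pp(2)=1440; F_qq(-4)=288, F_qq(-2)=-192, F_qq(2)=576.
Local maxima occur where both diagonal entries negative: (-4, -2), (1, -2). Count: 2.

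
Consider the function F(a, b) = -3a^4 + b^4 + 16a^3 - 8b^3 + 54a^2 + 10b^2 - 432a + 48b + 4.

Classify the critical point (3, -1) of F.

local minimum

The mixed partial ∂²F/∂a∂b is 0, so the Hessian at any point is diag(F_aa, F_bb) = diag(12(-3a^2 + 8a + 9), 4(3b^2 - 12b + 5)).
At (3, -1): H = diag(72, 80).
Both eigenvalues are positive, so H is positive definite: a local minimum.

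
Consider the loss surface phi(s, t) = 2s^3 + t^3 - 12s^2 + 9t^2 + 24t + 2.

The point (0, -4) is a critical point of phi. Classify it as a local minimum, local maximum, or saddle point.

local maximum

The mixed partial ∂²phi/∂s∂t is 0, so the Hessian at any point is diag(phi_ss, phi_tt) = diag(12(s - 2), 6(t + 3)).
At (0, -4): H = diag(-24, -6).
Both eigenvalues are negative, so H is negative definite: a local maximum.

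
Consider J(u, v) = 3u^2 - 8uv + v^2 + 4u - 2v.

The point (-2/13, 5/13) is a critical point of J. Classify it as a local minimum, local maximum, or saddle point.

saddle point

The Hessian of J is constant: H = [[6, -8], [-8, 2]].
det(H) = 6·2 − (-8)² = -52.
Since det(H) < 0, H is indefinite and the critical point is a saddle point.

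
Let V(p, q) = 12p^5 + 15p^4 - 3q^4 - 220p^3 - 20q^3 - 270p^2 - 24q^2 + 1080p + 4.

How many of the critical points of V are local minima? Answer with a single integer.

V separates as a function of p plus a function of q, so ∇V=0 decouples.
∂V/∂p = 60(p - 3)(p - 1)(p + 2)(p + 3) = 0 at p ∈ {-3, -2, 1, 3}; ∂V/∂q = -12q(q + 1)(q + 4) = 0 at q ∈ {-4, -1, 0}.
The Hessian is diagonal: diag(V_pp, V_qq). Second derivatives: V_pp(-3)=-1440, V_pp(-2)=900, V_pp(1)=-1440, V_pp(3)=3600; V_qq(-4)=-144, V_qq(-1)=36, V_qq(0)=-48.
Local minima occur where both diagonal entries positive: (-2, -1), (3, -1). Count: 2.

2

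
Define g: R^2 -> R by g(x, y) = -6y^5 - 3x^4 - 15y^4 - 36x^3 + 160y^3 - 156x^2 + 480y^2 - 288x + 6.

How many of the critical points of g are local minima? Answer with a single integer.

g separates as a function of x plus a function of y, so ∇g=0 decouples.
∂g/∂x = -12(x + 2)(x + 3)(x + 4) = 0 at x ∈ {-4, -3, -2}; ∂g/∂y = -30y(y - 4)(y + 2)(y + 4) = 0 at y ∈ {-4, -2, 0, 4}.
The Hessian is diagonal: diag(g_xx, g_yy). Second derivatives: g_xx(-4)=-24, g_xx(-3)=12, g_xx(-2)=-24; g_yy(-4)=1920, g_yy(-2)=-720, g_yy(0)=960, g_yy(4)=-5760.
Local minima occur where both diagonal entries positive: (-3, -4), (-3, 0). Count: 2.

2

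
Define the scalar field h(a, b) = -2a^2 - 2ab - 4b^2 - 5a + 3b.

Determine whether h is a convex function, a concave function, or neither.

h is quadratic, so its Hessian is the constant matrix H = [[-4, -2], [-2, -8]].
det(H) = 28, tr(H) = -12.
det(H) > 0 and tr(H) < 0, so H is negative definite everywhere: concave.

concave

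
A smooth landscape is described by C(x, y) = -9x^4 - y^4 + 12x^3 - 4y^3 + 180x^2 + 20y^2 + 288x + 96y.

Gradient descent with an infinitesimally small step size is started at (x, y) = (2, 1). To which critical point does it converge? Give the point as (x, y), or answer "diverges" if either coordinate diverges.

(-1, -2)

C is separable, so gradient descent decouples: x follows -∂C/∂x, y follows -∂C/∂y.
∂C/∂x = -36(x - 4)(x + 1)(x + 2); at x=2 this is 864, so x decreases.
∂C/∂y = -4(y - 3)(y + 2)(y + 4); at y=1 this is 120, so y decreases.
x converges to its nearest critical value -1 (a local min of the x-part); y converges to -2. The iterate converges to (-1, -2).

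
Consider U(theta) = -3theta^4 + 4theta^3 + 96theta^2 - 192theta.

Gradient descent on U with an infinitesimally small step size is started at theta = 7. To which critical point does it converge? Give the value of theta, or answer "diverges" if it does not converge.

diverges

U'(theta) = -12(theta - 4)(theta - 1)(theta + 4), so U'(7) = -2376.
Gradient descent moves in the -U' direction, i.e. theta is increasing.
There is no critical point above theta=7, and U' keeps the same sign, so the iterate runs off to +∞.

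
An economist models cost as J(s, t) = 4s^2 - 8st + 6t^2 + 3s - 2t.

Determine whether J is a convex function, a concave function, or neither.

J is quadratic, so its Hessian is the constant matrix H = [[8, -8], [-8, 12]].
det(H) = 32, tr(H) = 20.
det(H) > 0 and tr(H) > 0, so H is positive definite everywhere: convex.

convex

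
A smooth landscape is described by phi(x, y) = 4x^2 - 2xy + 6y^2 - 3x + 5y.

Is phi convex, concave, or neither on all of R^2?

phi is quadratic, so its Hessian is the constant matrix H = [[8, -2], [-2, 12]].
det(H) = 92, tr(H) = 20.
det(H) > 0 and tr(H) > 0, so H is positive definite everywhere: convex.

convex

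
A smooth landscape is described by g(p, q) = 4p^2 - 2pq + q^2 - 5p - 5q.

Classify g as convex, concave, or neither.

g is quadratic, so its Hessian is the constant matrix H = [[8, -2], [-2, 2]].
det(H) = 12, tr(H) = 10.
det(H) > 0 and tr(H) > 0, so H is positive definite everywhere: convex.

convex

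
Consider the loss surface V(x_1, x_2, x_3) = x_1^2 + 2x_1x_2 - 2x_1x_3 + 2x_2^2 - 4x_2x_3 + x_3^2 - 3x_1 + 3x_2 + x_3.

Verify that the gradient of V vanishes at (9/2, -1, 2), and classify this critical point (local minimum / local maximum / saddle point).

∇V = (2x_1 + 2x_2 - 2x_3 - 3, 2x_1 + 4x_2 - 4x_3 + 3, -2x_1 - 4x_2 + 2x_3 + 1); substituting (9/2, -1, 2) gives ∇V = (0, 0, 0), so (9/2, -1, 2) is indeed a critical point.
The Hessian is constant: H = [[2, 2, -2], [2, 4, -4], [-2, -4, 2]].
Leading principal minors: Δ₁ = 2, Δ₂ = 4, Δ₃ = -8.
The minors fit neither the all-positive nor the alternating-sign pattern, so H is indefinite: a saddle point.

saddle point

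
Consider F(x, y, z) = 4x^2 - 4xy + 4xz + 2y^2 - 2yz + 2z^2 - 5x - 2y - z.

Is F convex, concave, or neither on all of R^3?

F is quadratic, so its Hessian is the constant matrix H = [[8, -4, 4], [-4, 4, -2], [4, -2, 4]].
Leading principal minors: 8, 16, 32.
All positive ⇒ H ≻ 0 ⇒ convex.

convex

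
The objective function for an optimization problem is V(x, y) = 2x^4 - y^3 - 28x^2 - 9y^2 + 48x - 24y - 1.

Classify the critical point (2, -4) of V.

The mixed partial ∂²V/∂x∂y is 0, so the Hessian at any point is diag(V_xx, V_yy) = diag(8(3x^2 - 7), -6(y + 3)).
At (2, -4): H = diag(40, 6).
Both eigenvalues are positive, so H is positive definite: a local minimum.

local minimum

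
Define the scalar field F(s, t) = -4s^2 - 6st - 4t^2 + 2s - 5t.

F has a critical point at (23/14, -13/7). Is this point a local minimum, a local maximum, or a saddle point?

The Hessian of F is constant: H = [[-8, -6], [-6, -8]].
det(H) = (-8)·(-8) − (-6)² = 28.
det(H) > 0 and tr(H) = -16 < 0, so H is negative definite and the point is a local maximum.

local maximum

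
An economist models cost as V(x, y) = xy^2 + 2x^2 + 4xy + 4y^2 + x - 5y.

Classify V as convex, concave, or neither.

The term xy^2 is cubic, so the Hessian is not constant.
∂²V/∂y² = 2x + 8, which takes both signs as x varies (negative for sufficiently negative x). A diagonal entry of the Hessian changing sign means the Hessian is neither positive- nor negative-semidefinite on all of R^2.

neither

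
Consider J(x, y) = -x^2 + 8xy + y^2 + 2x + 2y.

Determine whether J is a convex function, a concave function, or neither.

J is quadratic, so its Hessian is the constant matrix H = [[-2, 8], [8, 2]].
det(H) = -68, tr(H) = 0.
det(H) < 0, so H is indefinite: neither convex nor concave.

neither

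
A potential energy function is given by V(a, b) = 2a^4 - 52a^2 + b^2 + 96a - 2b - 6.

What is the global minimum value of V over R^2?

V(a,b) separates as P(a) + Q(b) − 6, so its minimum is min P + min Q − 6.
P'(a) = 8(a - 3)(a - 1)(a + 4) vanishes at a ∈ {-4, 1, 3}; Q'(b) = 2b - 2 vanishes at b ∈ {1}.
Local minima of P (where P''>0): P(-4)=-704, P(3)=-18. Local minima of Q: Q(1)=-1.
So the global minimum of V is P(-4) + Q(1) − 6 = -704 − 1 − 6 = -711, attained at (-4, 1).

-711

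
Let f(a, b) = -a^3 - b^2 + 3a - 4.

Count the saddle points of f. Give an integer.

1

f separates as a function of a plus a function of b, so ∇f=0 decouples.
∂f/∂a = -3(a - 1)(a + 1) = 0 at a ∈ {-1, 1}; ∂f/∂b = -2b = 0 at b ∈ {0}.
The Hessian is diagonal: diag(f_aa, f_bb). Second derivatives: f_aa(-1)=6, f_aa(1)=-6; f_bb(0)=-2.
Saddle points occur where the two diagonal entries have opposite signs: (-1, 0). Count: 1.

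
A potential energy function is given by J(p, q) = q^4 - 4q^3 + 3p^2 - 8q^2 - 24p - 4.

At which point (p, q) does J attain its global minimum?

(4, 4)

J(p,q) separates as A(p) + B(q) − 4, so its minimum is min A + min B − 4.
A'(p) = 6p - 24 vanishes at p ∈ {4}; B'(q) = 4q(q - 4)(q + 1) vanishes at q ∈ {-1, 0, 4}.
Local minima of A (where A''>0): A(4)=-48. Local minima of B: B(-1)=-3, B(4)=-128.
So the global minimum of J is A(4) + B(4) − 4 = -48 − 128 − 4 = -180, attained at (4, 4).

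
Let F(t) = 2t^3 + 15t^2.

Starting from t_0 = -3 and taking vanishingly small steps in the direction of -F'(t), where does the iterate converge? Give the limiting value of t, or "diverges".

F'(t) = 6t(t + 5), so F'(-3) = -36.
Gradient descent moves in the -F' direction, i.e. t is increasing.
The nearest critical point in that direction is t = 0, where F'' = 30 > 0 (a local minimum). The iterate converges there.

0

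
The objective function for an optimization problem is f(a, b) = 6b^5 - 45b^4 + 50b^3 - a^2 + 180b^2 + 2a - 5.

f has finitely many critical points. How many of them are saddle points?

f separates as a function of a plus a function of b, so ∇f=0 decouples.
∂f/∂a = -2(a - 1) = 0 at a ∈ {1}; ∂f/∂b = 30b(b - 4)(b - 3)(b + 1) = 0 at b ∈ {-1, 0, 3, 4}.
The Hessian is diagonal: diag(f_aa, f_bb). Second derivatives: f_aa(1)=-2; f_bb(-1)=-600, f_bb(0)=360, f_bb(3)=-360, f_bb(4)=600.
Saddle points occur where the two diagonal entries have opposite signs: (1, 0), (1, 4). Count: 2.

2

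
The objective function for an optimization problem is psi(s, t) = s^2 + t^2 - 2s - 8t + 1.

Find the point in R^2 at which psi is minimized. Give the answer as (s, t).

(1, 4)

psi(s,t) separates as P(s) + Q(t) + 1, so its minimum is min P + min Q + 1.
P'(s) = 2s - 2 vanishes at s ∈ {1}; Q'(t) = 2(t - 4) vanishes at t ∈ {4}.
Local minima of P (where P''>0): P(1)=-1. Local minima of Q: Q(4)=-16.
So the global minimum of psi is P(1) + Q(4) + 1 = -1 − 16 + 1 = -16, attained at (1, 4).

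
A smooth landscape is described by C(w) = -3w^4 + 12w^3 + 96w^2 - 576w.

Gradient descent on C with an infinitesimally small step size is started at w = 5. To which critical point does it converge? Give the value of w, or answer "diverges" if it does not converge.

C'(w) = -12(w - 4)(w - 3)(w + 4), so C'(5) = -216.
Gradient descent moves in the -C' direction, i.e. w is increasing.
There is no critical point above w=5, and C' keeps the same sign, so the iterate runs off to +∞.

diverges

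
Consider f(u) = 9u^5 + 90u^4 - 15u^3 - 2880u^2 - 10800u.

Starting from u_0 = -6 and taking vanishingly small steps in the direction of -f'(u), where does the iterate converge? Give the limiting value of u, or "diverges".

diverges

f'(u) = 45(u - 4)(u + 3)(u + 4)(u + 5), so f'(-6) = 2700.
Gradient descent moves in the -f' direction, i.e. u is decreasing.
There is no critical point below u=-6, and f' keeps the same sign, so the iterate runs off to −∞.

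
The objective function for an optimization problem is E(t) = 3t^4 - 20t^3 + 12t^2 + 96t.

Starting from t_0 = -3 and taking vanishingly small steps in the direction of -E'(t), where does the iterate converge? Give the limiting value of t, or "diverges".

E'(t) = 12(t - 4)(t - 2)(t + 1), so E'(-3) = -840.
Gradient descent moves in the -E' direction, i.e. t is increasing.
The nearest critical point in that direction is t = -1, where E'' = 180 > 0 (a local minimum). The iterate converges there.

-1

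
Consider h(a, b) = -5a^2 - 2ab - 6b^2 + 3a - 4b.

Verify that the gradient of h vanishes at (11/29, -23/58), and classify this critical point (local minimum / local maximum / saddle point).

∇h = (-10a - 2b + 3, -2a - 12b - 4); substituting (11/29, -23/58) gives ∇h = (0, 0), so (11/29, -23/58) is indeed a critical point.
The Hessian of h is constant: H = [[-10, -2], [-2, -12]].
det(H) = (-10)·(-12) − (-2)² = 116.
det(H) > 0 and tr(H) = -22 < 0, so H is negative definite and the point is a local maximum.

local maximum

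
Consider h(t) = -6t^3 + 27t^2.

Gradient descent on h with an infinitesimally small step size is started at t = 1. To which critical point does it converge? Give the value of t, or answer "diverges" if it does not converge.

h'(t) = -18t(t - 3), so h'(1) = 36.
Gradient descent moves in the -h' direction, i.e. t is decreasing.
The nearest critical point in that direction is t = 0, where h'' = 54 > 0 (a local minimum). The iterate converges there.

0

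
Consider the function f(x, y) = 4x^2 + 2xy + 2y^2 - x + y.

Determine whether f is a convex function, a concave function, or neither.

convex

f is quadratic, so its Hessian is the constant matrix H = [[8, 2], [2, 4]].
det(H) = 28, tr(H) = 12.
det(H) > 0 and tr(H) > 0, so H is positive definite everywhere: convex.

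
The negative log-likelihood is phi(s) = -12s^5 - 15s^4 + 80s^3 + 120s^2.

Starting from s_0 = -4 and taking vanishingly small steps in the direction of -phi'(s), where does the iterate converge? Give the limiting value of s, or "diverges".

-2

phi'(s) = -60s(s - 2)(s + 1)(s + 2), so phi'(-4) = -8640.
Gradient descent moves in the -phi' direction, i.e. s is increasing.
The nearest critical point in that direction is s = -2, where phi'' = 480 > 0 (a local minimum). The iterate converges there.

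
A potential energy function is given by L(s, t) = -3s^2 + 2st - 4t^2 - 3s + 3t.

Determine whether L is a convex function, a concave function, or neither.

L is quadratic, so its Hessian is the constant matrix H = [[-6, 2], [2, -8]].
det(H) = 44, tr(H) = -14.
det(H) > 0 and tr(H) < 0, so H is negative definite everywhere: concave.

concave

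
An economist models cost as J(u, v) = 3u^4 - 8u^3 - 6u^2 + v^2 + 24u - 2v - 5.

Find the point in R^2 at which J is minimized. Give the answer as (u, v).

(-1, 1)

J(u,v) separates as P(u) + Q(v) − 5, so its minimum is min P + min Q − 5.
P'(u) = 12(u - 2)(u - 1)(u + 1) vanishes at u ∈ {-1, 1, 2}; Q'(v) = 2v - 2 vanishes at v ∈ {1}.
Local minima of P (where P''>0): P(-1)=-19, P(2)=8. Local minima of Q: Q(1)=-1.
So the global minimum of J is P(-1) + Q(1) − 5 = -19 − 1 − 5 = -25, attained at (-1, 1).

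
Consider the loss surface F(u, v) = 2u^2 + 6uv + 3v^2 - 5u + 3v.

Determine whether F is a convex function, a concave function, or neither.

F is quadratic, so its Hessian is the constant matrix H = [[4, 6], [6, 6]].
det(H) = -12, tr(H) = 10.
det(H) < 0, so H is indefinite: neither convex nor concave.

neither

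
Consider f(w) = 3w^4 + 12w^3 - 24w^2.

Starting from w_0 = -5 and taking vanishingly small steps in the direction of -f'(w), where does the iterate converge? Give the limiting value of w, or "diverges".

f'(w) = 12w(w - 1)(w + 4), so f'(-5) = -360.
Gradient descent moves in the -f' direction, i.e. w is increasing.
The nearest critical point in that direction is w = -4, where f'' = 240 > 0 (a local minimum). The iterate converges there.

-4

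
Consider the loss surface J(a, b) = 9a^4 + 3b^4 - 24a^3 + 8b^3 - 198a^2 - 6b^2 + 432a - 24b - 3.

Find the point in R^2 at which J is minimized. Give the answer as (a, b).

J(a,b) separates as P(a) + Q(b) − 3, so its minimum is min P + min Q − 3.
P'(a) = 36(a - 4)(a - 1)(a + 3) vanishes at a ∈ {-3, 1, 4}; Q'(b) = 12(b - 1)(b + 1)(b + 2) vanishes at b ∈ {-2, -1, 1}.
Local minima of P (where P''>0): P(-3)=-1701, P(4)=-672. Local minima of Q: Q(-2)=8, Q(1)=-19.
So the global minimum of J is P(-3) + Q(1) − 3 = -1701 − 19 − 3 = -1723, attained at (-3, 1).

(-3, 1)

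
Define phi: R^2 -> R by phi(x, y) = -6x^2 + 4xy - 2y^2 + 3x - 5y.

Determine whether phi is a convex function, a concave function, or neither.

phi is quadratic, so its Hessian is the constant matrix H = [[-12, 4], [4, -4]].
det(H) = 32, tr(H) = -16.
det(H) > 0 and tr(H) < 0, so H is negative definite everywhere: concave.

concave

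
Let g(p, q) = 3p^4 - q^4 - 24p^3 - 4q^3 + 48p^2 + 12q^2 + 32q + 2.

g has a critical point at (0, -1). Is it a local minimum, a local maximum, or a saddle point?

local minimum

The mixed partial ∂²g/∂p∂q is 0, so the Hessian at any point is diag(g_pp, g_qq) = diag(12(3p^2 - 12p + 8), 12(-q^2 - 2q + 2)).
At (0, -1): H = diag(96, 36).
Both eigenvalues are positive, so H is positive definite: a local minimum.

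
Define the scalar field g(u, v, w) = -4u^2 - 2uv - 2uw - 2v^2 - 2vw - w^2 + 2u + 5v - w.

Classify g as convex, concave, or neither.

concave

g is quadratic, so its Hessian is the constant matrix H = [[-8, -2, -2], [-2, -4, -2], [-2, -2, -2]].
Leading principal minors: -8, 28, -24.
Signs alternate −, +, − ⇒ H ≺ 0 ⇒ concave.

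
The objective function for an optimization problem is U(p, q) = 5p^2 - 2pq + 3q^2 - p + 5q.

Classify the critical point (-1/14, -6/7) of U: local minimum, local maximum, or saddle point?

The Hessian of U is constant: H = [[10, -2], [-2, 6]].
det(H) = 10·6 − (-2)² = 56.
det(H) > 0 and tr(H) = 16 > 0, so H is positive definite and the point is a local minimum.

local minimum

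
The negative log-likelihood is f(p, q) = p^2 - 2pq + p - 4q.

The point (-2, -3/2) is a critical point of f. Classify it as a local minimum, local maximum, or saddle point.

saddle point

The Hessian of f is constant: H = [[2, -2], [-2, 0]].
det(H) = 2·0 − (-2)² = -4.
Since det(H) < 0, H is indefinite and the critical point is a saddle point.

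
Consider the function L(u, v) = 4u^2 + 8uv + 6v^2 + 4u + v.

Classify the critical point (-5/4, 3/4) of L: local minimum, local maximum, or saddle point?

The Hessian of L is constant: H = [[8, 8], [8, 12]].
det(H) = 8·12 − 8² = 32.
det(H) > 0 and tr(H) = 20 > 0, so H is positive definite and the point is a local minimum.

local minimum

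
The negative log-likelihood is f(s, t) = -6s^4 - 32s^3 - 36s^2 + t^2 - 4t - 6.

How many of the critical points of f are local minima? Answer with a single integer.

1

f separates as a function of s plus a function of t, so ∇f=0 decouples.
∂f/∂s = -24s(s + 1)(s + 3) = 0 at s ∈ {-3, -1, 0}; ∂f/∂t = 2(t - 2) = 0 at t ∈ {2}.
The Hessian is diagonal: diag(f_ss, f_tt). Second derivatives: f_ss(-3)=-144, f_ss(-1)=48, f_ss(0)=-72; f_tt(2)=2.
Local minima occur where both diagonal entries positive: (-1, 2). Count: 1.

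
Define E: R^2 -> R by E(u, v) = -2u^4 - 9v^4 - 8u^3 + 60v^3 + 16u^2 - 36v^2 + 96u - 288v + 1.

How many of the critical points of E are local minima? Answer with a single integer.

E separates as a function of u plus a function of v, so ∇E=0 decouples.
∂E/∂u = -8(u - 2)(u + 2)(u + 3) = 0 at u ∈ {-3, -2, 2}; ∂E/∂v = -36(v - 4)(v - 2)(v + 1) = 0 at v ∈ {-1, 2, 4}.
The Hessian is diagonal: diag(E_uu, E_vv). Second derivatives: E_uu(-3)=-40, E_uu(-2)=32, E_uu(2)=-160; E_vv(-1)=-540, E_vv(2)=216, E_vv(4)=-360.
Local minima occur where both diagonal entries positive: (-2, 2). Count: 1.

1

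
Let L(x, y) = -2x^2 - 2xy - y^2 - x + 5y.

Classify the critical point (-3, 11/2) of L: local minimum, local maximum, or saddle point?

The Hessian of L is constant: H = [[-4, -2], [-2, -2]].
det(H) = (-4)·(-2) − (-2)² = 4.
det(H) > 0 and tr(H) = -6 < 0, so H is negative definite and the point is a local maximum.

local maximum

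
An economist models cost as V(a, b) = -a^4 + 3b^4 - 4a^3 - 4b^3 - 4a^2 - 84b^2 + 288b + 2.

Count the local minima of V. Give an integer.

2

V separates as a function of a plus a function of b, so ∇V=0 decouples.
∂V/∂a = -4a(a + 1)(a + 2) = 0 at a ∈ {-2, -1, 0}; ∂V/∂b = 12(b - 3)(b - 2)(b + 4) = 0 at b ∈ {-4, 2, 3}.
The Hessian is diagonal: diag(V_aa, V_bb). Second derivatives: V_aa(-2)=-8, V_aa(-1)=4, V_aa(0)=-8; V_bb(-4)=504, V_bb(2)=-72, V_bb(3)=84.
Local minima occur where both diagonal entries positive: (-1, -4), (-1, 3). Count: 2.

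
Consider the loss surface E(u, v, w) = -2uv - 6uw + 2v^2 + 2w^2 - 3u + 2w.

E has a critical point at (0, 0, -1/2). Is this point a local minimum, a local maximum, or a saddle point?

The Hessian is constant: H = [[0, -2, -6], [-2, 4, 0], [-6, 0, 4]].
Leading principal minors: Δ₁ = 0, Δ₂ = -4, Δ₃ = -160.
The minors fit neither the all-positive nor the alternating-sign pattern, so H is indefinite: a saddle point.

saddle point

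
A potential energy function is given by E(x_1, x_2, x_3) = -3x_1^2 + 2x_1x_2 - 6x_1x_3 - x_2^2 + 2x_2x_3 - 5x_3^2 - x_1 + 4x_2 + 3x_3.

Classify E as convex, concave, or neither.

E is quadratic, so its Hessian is the constant matrix H = [[-6, 2, -6], [2, -2, 2], [-6, 2, -10]].
Leading principal minors: -6, 8, -32.
Signs alternate −, +, − ⇒ H ≺ 0 ⇒ concave.

concave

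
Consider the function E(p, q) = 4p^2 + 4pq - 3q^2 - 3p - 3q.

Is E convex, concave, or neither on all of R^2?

E is quadratic, so its Hessian is the constant matrix H = [[8, 4], [4, -6]].
det(H) = -64, tr(H) = 2.
det(H) < 0, so H is indefinite: neither convex nor concave.

neither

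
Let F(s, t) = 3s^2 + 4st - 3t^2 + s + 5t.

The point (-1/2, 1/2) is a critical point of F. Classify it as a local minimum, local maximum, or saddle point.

The Hessian of F is constant: H = [[6, 4], [4, -6]].
det(H) = 6·(-6) − 4² = -52.
Since det(H) < 0, H is indefinite and the critical point is a saddle point.

saddle point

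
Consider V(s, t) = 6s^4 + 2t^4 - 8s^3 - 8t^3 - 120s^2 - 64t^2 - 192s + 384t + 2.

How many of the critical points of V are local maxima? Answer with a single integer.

V separates as a function of s plus a function of t, so ∇V=0 decouples.
∂V/∂s = 24(s - 4)(s + 1)(s + 2) = 0 at s ∈ {-2, -1, 4}; ∂V/∂t = 8(t - 4)(t - 3)(t + 4) = 0 at t ∈ {-4, 3, 4}.
The Hessian is diagonal: diag(V_ss, V_tt). Second derivatives: V_ss(-2)=144, V_ss(-1)=-120, V_ss(4)=720; V_tt(-4)=448, V_tt(3)=-56, V_tt(4)=64.
Local maxima occur where both diagonal entries negative: (-1, 3). Count: 1.

1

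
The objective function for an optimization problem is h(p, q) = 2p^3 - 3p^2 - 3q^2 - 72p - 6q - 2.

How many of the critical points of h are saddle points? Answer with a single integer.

1

h separates as a function of p plus a function of q, so ∇h=0 decouples.
∂h/∂p = 6(p - 4)(p + 3) = 0 at p ∈ {-3, 4}; ∂h/∂q = -6(q + 1) = 0 at q ∈ {-1}.
The Hessian is diagonal: diag(h_pp, h_qq). Second derivatives: h_pp(-3)=-42, h_pp(4)=42; h_qq(-1)=-6.
Saddle points occur where the two diagonal entries have opposite signs: (4, -1). Count: 1.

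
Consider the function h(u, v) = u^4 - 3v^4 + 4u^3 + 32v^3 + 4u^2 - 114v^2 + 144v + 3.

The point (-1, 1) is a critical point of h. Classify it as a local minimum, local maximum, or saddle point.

local maximum

The mixed partial ∂²h/∂u∂v is 0, so the Hessian at any point is diag(h_uu, h_vv) = diag(4(3u^2 + 6u + 2), 12(-3v^2 + 16v - 19)).
At (-1, 1): H = diag(-4, -72).
Both eigenvalues are negative, so H is negative definite: a local maximum.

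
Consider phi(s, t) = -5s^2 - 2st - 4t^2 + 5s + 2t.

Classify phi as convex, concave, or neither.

concave

phi is quadratic, so its Hessian is the constant matrix H = [[-10, -2], [-2, -8]].
det(H) = 76, tr(H) = -18.
det(H) > 0 and tr(H) < 0, so H is negative definite everywhere: concave.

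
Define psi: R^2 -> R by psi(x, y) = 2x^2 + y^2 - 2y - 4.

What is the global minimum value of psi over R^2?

psi(x,y) separates as P(x) + Q(y) − 4, so its minimum is min P + min Q − 4.
P'(x) = 4x vanishes at x ∈ {0}; Q'(y) = 2y - 2 vanishes at y ∈ {1}.
Local minima of P (where P''>0): P(0)=0. Local minima of Q: Q(1)=-1.
So the global minimum of psi is P(0) + Q(1) − 4 = 0 − 1 − 4 = -5, attained at (0, 1).

-5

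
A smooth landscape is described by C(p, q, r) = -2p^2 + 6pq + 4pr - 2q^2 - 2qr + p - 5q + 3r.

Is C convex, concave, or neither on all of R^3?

neither

C is quadratic, so its Hessian is the constant matrix H = [[-4, 6, 4], [6, -4, -2], [4, -2, 0]].
Leading principal minors: -4, -20, -16.
Neither pattern holds ⇒ H is indefinite ⇒ neither convex nor concave.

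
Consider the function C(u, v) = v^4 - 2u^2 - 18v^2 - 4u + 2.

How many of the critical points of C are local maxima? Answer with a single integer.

C separates as a function of u plus a function of v, so ∇C=0 decouples.
∂C/∂u = -4(u + 1) = 0 at u ∈ {-1}; ∂C/∂v = 4v(v - 3)(v + 3) = 0 at v ∈ {-3, 0, 3}.
The Hessian is diagonal: diag(C_uu, C_vv). Second derivatives: C_uu(-1)=-4; C_vv(-3)=72, C_vv(0)=-36, C_vv(3)=72.
Local maxima occur where both diagonal entries negative: (-1, 0). Count: 1.

1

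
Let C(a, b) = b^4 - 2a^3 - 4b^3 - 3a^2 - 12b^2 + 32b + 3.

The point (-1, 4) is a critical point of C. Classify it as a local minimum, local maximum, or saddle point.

The mixed partial ∂²C/∂a∂b is 0, so the Hessian at any point is diag(C_aa, C_bb) = diag(-6(2a + 1), 12(b^2 - 2b - 2)).
At (-1, 4): H = diag(6, 72).
Both eigenvalues are positive, so H is positive definite: a local minimum.

local minimum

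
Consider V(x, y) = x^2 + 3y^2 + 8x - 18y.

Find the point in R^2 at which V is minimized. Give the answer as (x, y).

(-4, 3)

V(x,y) separates as P(x) + Q(y), so its minimum is min P + min Q.
P'(x) = 2x + 8 vanishes at x ∈ {-4}; Q'(y) = 6y - 18 vanishes at y ∈ {3}.
Local minima of P (where P''>0): P(-4)=-16. Local minima of Q: Q(3)=-27.
So the global minimum of V is P(-4) + Q(3) = -16 − 27 = -43, attained at (-4, 3).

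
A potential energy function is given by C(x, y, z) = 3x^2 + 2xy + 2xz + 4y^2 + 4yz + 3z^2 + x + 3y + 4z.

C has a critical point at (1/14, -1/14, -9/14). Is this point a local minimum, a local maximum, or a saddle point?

local minimum

The Hessian is constant: H = [[6, 2, 2], [2, 8, 4], [2, 4, 6]].
Leading principal minors: Δ₁ = 6, Δ₂ = 44, Δ₃ = 168.
All leading minors are positive, so H is positive definite: a local minimum.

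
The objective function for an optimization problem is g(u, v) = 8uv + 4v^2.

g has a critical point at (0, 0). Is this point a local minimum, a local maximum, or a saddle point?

saddle point

The Hessian of g is constant: H = [[0, 8], [8, 8]].
det(H) = 0·8 − 8² = -64.
Since det(H) < 0, H is indefinite and the critical point is a saddle point.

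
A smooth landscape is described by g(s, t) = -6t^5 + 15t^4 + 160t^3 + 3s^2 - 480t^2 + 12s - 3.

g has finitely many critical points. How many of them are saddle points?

2

g separates as a function of s plus a function of t, so ∇g=0 decouples.
∂g/∂s = 6(s + 2) = 0 at s ∈ {-2}; ∂g/∂t = -30t(t - 4)(t - 2)(t + 4) = 0 at t ∈ {-4, 0, 2, 4}.
The Hessian is diagonal: diag(g_ss, g_tt). Second derivatives: g_ss(-2)=6; g_tt(-4)=5760, g_tt(0)=-960, g_tt(2)=720, g_tt(4)=-1920.
Saddle points occur where the two diagonal entries have opposite signs: (-2, 0), (-2, 4). Count: 2.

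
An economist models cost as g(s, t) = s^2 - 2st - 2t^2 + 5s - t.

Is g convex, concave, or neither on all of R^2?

g is quadratic, so its Hessian is the constant matrix H = [[2, -2], [-2, -4]].
det(H) = -12, tr(H) = -2.
det(H) < 0, so H is indefinite: neither convex nor concave.

neither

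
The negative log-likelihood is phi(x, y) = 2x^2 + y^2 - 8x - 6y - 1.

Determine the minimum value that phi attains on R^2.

phi(x,y) separates as P(x) + Q(y) − 1, so its minimum is min P + min Q − 1.
P'(x) = 4x - 8 vanishes at x ∈ {2}; Q'(y) = 2y - 6 vanishes at y ∈ {3}.
Local minima of P (where P''>0): P(2)=-8. Local minima of Q: Q(3)=-9.
So the global minimum of phi is P(2) + Q(3) − 1 = -8 − 9 − 1 = -18, attained at (2, 3).

-18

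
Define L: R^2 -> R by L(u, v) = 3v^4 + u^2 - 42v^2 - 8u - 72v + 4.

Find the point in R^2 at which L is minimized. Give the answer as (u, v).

L(u,v) separates as P(u) + Q(v) + 4, so its minimum is min P + min Q + 4.
P'(u) = 2u - 8 vanishes at u ∈ {4}; Q'(v) = 12(v - 3)(v + 1)(v + 2) vanishes at v ∈ {-2, -1, 3}.
Local minima of P (where P''>0): P(4)=-16. Local minima of Q: Q(-2)=24, Q(3)=-351.
So the global minimum of L is P(4) + Q(3) + 4 = -16 − 351 + 4 = -363, attained at (4, 3).

(4, 3)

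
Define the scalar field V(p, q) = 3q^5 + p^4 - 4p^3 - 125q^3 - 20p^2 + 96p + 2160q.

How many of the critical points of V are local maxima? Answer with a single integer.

V separates as a function of p plus a function of q, so ∇V=0 decouples.
∂V/∂p = 4(p - 4)(p - 2)(p + 3) = 0 at p ∈ {-3, 2, 4}; ∂V/∂q = 15(q - 4)(q - 3)(q + 3)(q + 4) = 0 at q ∈ {-4, -3, 3, 4}.
The Hessian is diagonal: diag(V_pp, V_qq). Second derivatives: V_pp(-3)=140, V_pp(2)=-40, V_pp(4)=56; V_qq(-4)=-840, V_qq(-3)=630, V_qq(3)=-630, V_qq(4)=840.
Local maxima occur where both diagonal entries negative: (2, -4), (2, 3). Count: 2.

2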